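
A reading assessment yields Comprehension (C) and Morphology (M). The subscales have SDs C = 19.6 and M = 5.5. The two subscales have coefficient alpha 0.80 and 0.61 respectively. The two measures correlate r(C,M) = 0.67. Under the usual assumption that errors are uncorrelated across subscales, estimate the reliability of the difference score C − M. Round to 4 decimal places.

Var(C−M) = 19.6² + 5.5² − 2·19.6·5.5·0.67 = 414.41 − 144.452 = 269.958.
Because errors are independent across components, Cov(Tᵢ,Tⱼ) = Cov(Xᵢ,Xⱼ); the off-diagonal part of the true-score variance is the same as above.
True-score variance = [19.6²·0.80 + 5.5²·0.61] − 144.452 = 325.781 − 144.452 = 181.329.
Reliability = 181.329 / 269.958 = 0.6717.

0.6717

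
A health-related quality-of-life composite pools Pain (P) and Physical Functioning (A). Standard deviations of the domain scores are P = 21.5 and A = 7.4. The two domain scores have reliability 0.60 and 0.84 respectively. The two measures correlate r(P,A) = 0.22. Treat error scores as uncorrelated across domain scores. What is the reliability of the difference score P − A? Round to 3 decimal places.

0.567

Var(P−A) = 21.5² + 7.4² − 2·21.5·7.4·0.22 = 517.01 − 70.004 = 447.006.
With uncorrelated errors the cross-covariances are all true-score covariance, so they carry over unchanged; only the diagonal terms shrink to ρᵢσᵢ².
True-score variance = [21.5²·0.60 + 7.4²·0.84] − 70.004 = 323.348 − 70.004 = 253.344.
Reliability = 253.344 / 447.006 = 0.567.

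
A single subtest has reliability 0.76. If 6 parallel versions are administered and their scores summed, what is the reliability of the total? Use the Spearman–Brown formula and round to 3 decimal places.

0.950

ρ_k = kρ / (1 + (k−1)ρ) = 6·0.76 / (1 + 5·0.76) = 4.560 / 4.800 = 0.950.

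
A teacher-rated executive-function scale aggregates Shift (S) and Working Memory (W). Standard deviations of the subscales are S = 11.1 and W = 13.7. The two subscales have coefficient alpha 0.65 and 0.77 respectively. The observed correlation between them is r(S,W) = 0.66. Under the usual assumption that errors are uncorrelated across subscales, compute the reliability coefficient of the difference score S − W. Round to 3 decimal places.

Var(S−W) = 11.1² + 13.7² − 2·11.1·13.7·0.66 = 310.9 − 200.732 = 110.168.
With uncorrelated errors the cross-covariances are all true-score covariance, so they carry over unchanged; only the diagonal terms shrink to ρᵢσᵢ².
True-score variance = [11.1²·0.65 + 13.7²·0.77] − 200.732 = 224.608 − 200.732 = 23.8754.
Reliability = 23.8754 / 110.168 = 0.217.

0.217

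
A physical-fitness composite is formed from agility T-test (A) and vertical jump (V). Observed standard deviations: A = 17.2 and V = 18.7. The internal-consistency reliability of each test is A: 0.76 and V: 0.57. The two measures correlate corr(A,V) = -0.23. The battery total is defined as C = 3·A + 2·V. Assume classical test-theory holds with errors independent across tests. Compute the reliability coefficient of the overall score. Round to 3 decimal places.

Var(C) = 3²·17.2² + 2²·18.7² + 2·[6·17.2·18.7·(-0.23)] = 4061.32 − 887.726 = 3173.59.
Under uncorrelated errors the observed covariances equal the true-score covariances, so only the own-variance terms attenuate.
True-score variance = [3²·17.2²·0.76 + 2²·18.7²·0.57] − 887.726 = 2820.84 − 887.726 = 1933.11.
Reliability = 1933.11 / 3173.59 = 0.609.

0.609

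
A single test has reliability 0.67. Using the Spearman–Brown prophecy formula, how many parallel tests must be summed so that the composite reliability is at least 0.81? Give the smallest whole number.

3

k ≥ ρ*(1−ρ₁)/(ρ₁(1−ρ*)) = 0.81·0.33 / (0.67·0.19) = 2.100.
Smallest integer k = 3.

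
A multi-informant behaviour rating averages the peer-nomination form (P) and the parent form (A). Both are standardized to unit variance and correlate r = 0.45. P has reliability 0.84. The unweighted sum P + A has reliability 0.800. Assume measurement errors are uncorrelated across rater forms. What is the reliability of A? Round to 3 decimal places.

Var(P+A) = 2 + 2·0.45 = 2.900.
True-score variance = ρ_P + ρ_A + 2·0.45, so 0.800 = (0.84 + ρ_A + 0.90) / 2.900.
ρ_A = 0.800·2.900 − 0.84 − 0.90 = 0.580.

0.580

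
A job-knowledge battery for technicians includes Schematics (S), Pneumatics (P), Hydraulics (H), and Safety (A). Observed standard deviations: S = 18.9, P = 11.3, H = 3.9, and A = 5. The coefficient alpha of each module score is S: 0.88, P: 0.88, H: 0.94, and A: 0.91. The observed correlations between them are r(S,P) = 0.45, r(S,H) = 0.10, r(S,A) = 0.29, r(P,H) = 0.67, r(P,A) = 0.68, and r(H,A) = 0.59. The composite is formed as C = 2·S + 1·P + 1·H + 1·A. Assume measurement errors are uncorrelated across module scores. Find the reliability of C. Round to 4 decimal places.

0.9167

Var(C) = 2²·18.9² + 11.3² + 3.9² + 5² + 2·[2·18.9·11.3·0.45 + 2·18.9·3.9·0.10 + 2·18.9·5·0.29 + 11.3·3.9·0.67 + 11.3·5·0.68 + 3.9·5·0.59] = 1596.74 + 682.434 = 2279.17.
Because errors are independent across components, Cov(Tᵢ,Tⱼ) = Cov(Xᵢ,Xⱼ); the off-diagonal part of the true-score variance is the same as above.
True-score variance = [2²·18.9²·0.88 + 11.3²·0.88 + 3.9²·0.94 + 5²·0.91] + 682.434 = 1406.79 + 682.434 = 2089.23.
Reliability = 2089.23 / 2279.17 = 0.9167.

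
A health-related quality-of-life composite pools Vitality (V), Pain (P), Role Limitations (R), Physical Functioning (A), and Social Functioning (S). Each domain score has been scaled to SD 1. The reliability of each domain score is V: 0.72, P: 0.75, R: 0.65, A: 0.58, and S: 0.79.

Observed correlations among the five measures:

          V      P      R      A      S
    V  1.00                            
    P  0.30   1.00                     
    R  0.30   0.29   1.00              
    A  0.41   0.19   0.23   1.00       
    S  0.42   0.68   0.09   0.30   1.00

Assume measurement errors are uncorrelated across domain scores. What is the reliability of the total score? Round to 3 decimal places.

Var(V+P+R+A+S) = 5 + 2·[0.30 + 0.30 + 0.41 + 0.42 + 0.29 + 0.19 + 0.68 + 0.23 + 0.09 + 0.30] = 5 + 6.42 = 11.42.
Because errors are independent across components, Cov(Tᵢ,Tⱼ) = Cov(Xᵢ,Xⱼ); the off-diagonal part of the true-score variance is the same as above.
True-score variance = [0.72 + 0.75 + 0.65 + 0.58 + 0.79] + 6.42 = 3.49 + 6.42 = 9.91.
Reliability = 9.91 / 11.42 = 0.868.

0.868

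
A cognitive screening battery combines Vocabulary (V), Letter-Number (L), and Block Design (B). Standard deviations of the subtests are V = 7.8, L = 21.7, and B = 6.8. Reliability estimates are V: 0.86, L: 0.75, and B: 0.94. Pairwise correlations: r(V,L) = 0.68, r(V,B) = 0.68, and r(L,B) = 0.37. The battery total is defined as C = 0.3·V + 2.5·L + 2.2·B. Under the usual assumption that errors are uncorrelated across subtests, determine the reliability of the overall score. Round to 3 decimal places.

Var(C) = 0.3²·7.8² + 2.5²·21.7² + 2.2²·6.8² + 2·[0.75·7.8·21.7·0.68 + 0.66·7.8·6.8·0.68 + 5.5·21.7·6.8·0.37] = 3172.34 + 820.823 = 3993.16.
Under uncorrelated errors the observed covariances equal the true-score covariances, so only the own-variance terms attenuate.
True-score variance = [0.3²·7.8²·0.86 + 2.5²·21.7²·0.75 + 2.2²·6.8²·0.94] + 820.823 = 2422.38 + 820.823 = 3243.2.
Reliability = 3243.2 / 3993.16 = 0.812.

0.812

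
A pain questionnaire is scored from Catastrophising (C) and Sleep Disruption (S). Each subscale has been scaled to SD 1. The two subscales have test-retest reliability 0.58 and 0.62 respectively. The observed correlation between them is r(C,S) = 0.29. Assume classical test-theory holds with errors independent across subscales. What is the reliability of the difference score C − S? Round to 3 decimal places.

0.437

Var(C−S) = 1 + 1 − 2·0.29 = 2 − 0.58 = 1.42.
Because errors are independent across components, Cov(Tᵢ,Tⱼ) = Cov(Xᵢ,Xⱼ); the off-diagonal part of the true-score variance is the same as above.
True-score variance = [0.58 + 0.62] − 0.58 = 1.2 − 0.58 = 0.62.
Reliability = 0.62 / 1.42 = 0.437.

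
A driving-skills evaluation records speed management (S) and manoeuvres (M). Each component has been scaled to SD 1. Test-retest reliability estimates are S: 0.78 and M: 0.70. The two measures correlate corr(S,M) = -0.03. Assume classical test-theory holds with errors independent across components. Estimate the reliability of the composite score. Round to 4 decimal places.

Var(S+M) = 2 + 2·[(-0.03)] = 2 − 0.06 = 1.94.
With uncorrelated errors the cross-covariances are all true-score covariance, so they carry over unchanged; only the diagonal terms shrink to ρᵢσᵢ².
True-score variance = [0.78 + 0.70] − 0.06 = 1.48 − 0.06 = 1.42.
Reliability = 1.42 / 1.94 = 0.7320.

0.7320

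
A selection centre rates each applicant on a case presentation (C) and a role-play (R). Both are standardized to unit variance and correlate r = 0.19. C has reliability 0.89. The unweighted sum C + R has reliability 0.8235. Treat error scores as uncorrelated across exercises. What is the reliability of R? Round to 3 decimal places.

0.690

Var(C+R) = 2 + 2·0.19 = 2.380.
True-score variance = ρ_C + ρ_R + 2·0.19, so 0.8235 = (0.89 + ρ_R + 0.38) / 2.380.
ρ_R = 0.8235·2.380 − 0.89 − 0.38 = 0.690.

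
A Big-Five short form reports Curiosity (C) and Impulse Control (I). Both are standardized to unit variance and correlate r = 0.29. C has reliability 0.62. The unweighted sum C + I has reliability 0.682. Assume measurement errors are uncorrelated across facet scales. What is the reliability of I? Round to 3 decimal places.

Var(C+I) = 2 + 2·0.29 = 2.580.
True-score variance = ρ_C + ρ_I + 2·0.29, so 0.682 = (0.62 + ρ_I + 0.58) / 2.580.
ρ_I = 0.682·2.580 − 0.62 − 0.58 = 0.560.

0.560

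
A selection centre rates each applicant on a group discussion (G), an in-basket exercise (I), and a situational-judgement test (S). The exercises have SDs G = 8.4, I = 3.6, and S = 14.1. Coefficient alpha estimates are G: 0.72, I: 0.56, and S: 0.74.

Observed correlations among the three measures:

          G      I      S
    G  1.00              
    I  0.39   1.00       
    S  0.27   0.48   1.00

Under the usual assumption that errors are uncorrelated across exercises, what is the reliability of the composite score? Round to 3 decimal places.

0.816

Var(G+I+S) = 8.4² + 3.6² + 14.1² + 2·[8.4·3.6·0.39 + 8.4·14.1·0.27 + 3.6·14.1·0.48] = 282.33 + 136.274 = 418.604.
With uncorrelated errors the cross-covariances are all true-score covariance, so they carry over unchanged; only the diagonal terms shrink to ρᵢσᵢ².
True-score variance = [8.4²·0.72 + 3.6²·0.56 + 14.1²·0.74] + 136.274 = 205.18 + 136.274 = 341.455.
Reliability = 341.455 / 418.604 = 0.816.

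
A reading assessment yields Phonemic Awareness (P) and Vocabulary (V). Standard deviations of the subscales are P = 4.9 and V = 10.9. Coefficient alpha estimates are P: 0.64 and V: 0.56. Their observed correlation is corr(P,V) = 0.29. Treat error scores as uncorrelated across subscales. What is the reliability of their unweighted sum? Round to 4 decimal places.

Var(P+V) = 4.9² + 10.9² + 2·[4.9·10.9·0.29] = 142.82 + 30.9778 = 173.798.
Under uncorrelated errors the observed covariances equal the true-score covariances, so only the own-variance terms attenuate.
True-score variance = [4.9²·0.64 + 10.9²·0.56] + 30.9778 = 81.9 + 30.9778 = 112.878.
Reliability = 112.878 / 173.798 = 0.6495.

0.6495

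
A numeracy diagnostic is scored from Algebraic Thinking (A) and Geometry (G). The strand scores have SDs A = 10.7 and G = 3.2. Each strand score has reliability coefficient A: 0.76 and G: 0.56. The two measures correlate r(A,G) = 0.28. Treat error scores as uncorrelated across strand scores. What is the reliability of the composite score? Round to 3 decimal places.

Var(A+G) = 10.7² + 3.2² + 2·[10.7·3.2·0.28] = 124.73 + 19.1744 = 143.904.
Because errors are independent across components, Cov(Tᵢ,Tⱼ) = Cov(Xᵢ,Xⱼ); the off-diagonal part of the true-score variance is the same as above.
True-score variance = [10.7²·0.76 + 3.2²·0.56] + 19.1744 = 92.7468 + 19.1744 = 111.921.
Reliability = 111.921 / 143.904 = 0.778.

0.778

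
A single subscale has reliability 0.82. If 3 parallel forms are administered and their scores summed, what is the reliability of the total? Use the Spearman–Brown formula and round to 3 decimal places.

ρ_k = kρ / (1 + (k−1)ρ) = 3·0.82 / (1 + 2·0.82) = 2.460 / 2.640 = 0.932.

0.932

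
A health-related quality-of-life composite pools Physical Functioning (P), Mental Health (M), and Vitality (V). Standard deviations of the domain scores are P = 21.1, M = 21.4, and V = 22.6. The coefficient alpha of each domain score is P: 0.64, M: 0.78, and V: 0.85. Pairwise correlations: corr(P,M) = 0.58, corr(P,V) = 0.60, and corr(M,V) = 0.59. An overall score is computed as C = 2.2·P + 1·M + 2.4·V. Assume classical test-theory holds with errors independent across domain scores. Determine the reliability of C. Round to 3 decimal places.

0.881

Var(C) = 2.2²·21.1² + 21.4² + 2.4²·22.6² + 2·[2.2·21.1·21.4·0.58 + 5.28·21.1·22.6·0.60 + 2.4·21.4·22.6·0.59] = 5554.75 + 5543.38 = 11098.1.
With uncorrelated errors the cross-covariances are all true-score covariance, so they carry over unchanged; only the diagonal terms shrink to ρᵢσᵢ².
True-score variance = [2.2²·21.1²·0.64 + 21.4²·0.78 + 2.4²·22.6²·0.85] + 5543.38 = 4236.97 + 5543.38 = 9780.36.
Reliability = 9780.36 / 11098.1 = 0.881.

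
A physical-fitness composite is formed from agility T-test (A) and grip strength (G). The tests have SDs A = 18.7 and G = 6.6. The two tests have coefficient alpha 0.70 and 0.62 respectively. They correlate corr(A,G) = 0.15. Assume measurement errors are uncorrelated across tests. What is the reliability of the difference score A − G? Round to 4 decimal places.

Var(A−G) = 18.7² + 6.6² − 2·18.7·6.6·0.15 = 393.25 − 37.026 = 356.224.
With uncorrelated errors the cross-covariances are all true-score covariance, so they carry over unchanged; only the diagonal terms shrink to ρᵢσᵢ².
True-score variance = [18.7²·0.70 + 6.6²·0.62] − 37.026 = 271.79 − 37.026 = 234.764.
Reliability = 234.764 / 356.224 = 0.6590.

0.6590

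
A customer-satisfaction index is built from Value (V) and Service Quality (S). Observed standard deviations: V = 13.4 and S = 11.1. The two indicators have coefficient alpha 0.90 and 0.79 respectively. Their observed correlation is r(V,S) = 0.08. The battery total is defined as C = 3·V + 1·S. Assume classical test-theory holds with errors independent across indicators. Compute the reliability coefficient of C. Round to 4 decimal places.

0.8965

Var(C) = 3²·13.4² + 11.1² + 2·[3·13.4·11.1·0.08] = 1739.25 + 71.3952 = 1810.65.
Under uncorrelated errors the observed covariances equal the true-score covariances, so only the own-variance terms attenuate.
True-score variance = [3²·13.4²·0.90 + 11.1²·0.79] + 71.3952 = 1551.77 + 71.3952 = 1623.17.
Reliability = 1623.17 / 1810.65 = 0.8965.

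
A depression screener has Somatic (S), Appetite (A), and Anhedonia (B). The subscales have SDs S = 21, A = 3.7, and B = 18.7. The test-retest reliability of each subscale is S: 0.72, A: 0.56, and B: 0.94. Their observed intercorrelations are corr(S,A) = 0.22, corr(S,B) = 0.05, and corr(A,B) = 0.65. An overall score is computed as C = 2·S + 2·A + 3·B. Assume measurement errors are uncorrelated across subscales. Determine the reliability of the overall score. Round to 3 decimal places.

Var(C) = 2²·21² + 2²·3.7² + 3²·18.7² + 2·[4·21·3.7·0.22 + 6·21·18.7·0.05 + 6·3.7·18.7·0.65] = 4965.97 + 912.054 = 5878.02.
Under uncorrelated errors the observed covariances equal the true-score covariances, so only the own-variance terms attenuate.
True-score variance = [2²·21²·0.72 + 2²·3.7²·0.56 + 3²·18.7²·0.94] + 912.054 = 4259.12 + 912.054 = 5171.18.
Reliability = 5171.18 / 5878.02 = 0.880.

0.880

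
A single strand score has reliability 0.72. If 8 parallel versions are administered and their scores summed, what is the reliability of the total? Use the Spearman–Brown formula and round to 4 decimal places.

0.9536

ρ_k = kρ / (1 + (k−1)ρ) = 8·0.72 / (1 + 7·0.72) = 5.760 / 6.040 = 0.9536.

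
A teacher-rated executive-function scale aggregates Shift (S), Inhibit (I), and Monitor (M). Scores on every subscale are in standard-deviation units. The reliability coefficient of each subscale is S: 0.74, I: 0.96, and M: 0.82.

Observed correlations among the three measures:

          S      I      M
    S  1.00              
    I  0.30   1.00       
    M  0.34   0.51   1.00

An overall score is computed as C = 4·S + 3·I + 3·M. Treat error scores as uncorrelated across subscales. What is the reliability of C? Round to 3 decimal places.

Var(C) = 4² + 3² + 3² + 2·[12·0.30 + 12·0.34 + 9·0.51] = 34 + 24.54 = 58.54.
Under uncorrelated errors the observed covariances equal the true-score covariances, so only the own-variance terms attenuate.
True-score variance = [4²·0.74 + 3²·0.96 + 3²·0.82] + 24.54 = 27.86 + 24.54 = 52.4.
Reliability = 52.4 / 58.54 = 0.895.

0.895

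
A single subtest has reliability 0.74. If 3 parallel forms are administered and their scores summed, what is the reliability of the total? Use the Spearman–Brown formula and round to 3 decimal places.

ρ_k = kρ / (1 + (k−1)ρ) = 3·0.74 / (1 + 2·0.74) = 2.220 / 2.480 = 0.895.

0.895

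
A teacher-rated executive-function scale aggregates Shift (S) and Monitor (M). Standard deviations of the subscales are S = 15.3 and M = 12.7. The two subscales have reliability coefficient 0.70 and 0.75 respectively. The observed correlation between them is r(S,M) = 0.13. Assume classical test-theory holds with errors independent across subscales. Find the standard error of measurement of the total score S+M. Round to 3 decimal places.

Var(total) = 395.38 + 50.5206 = 445.901.
True-score variance = 284.831 + 50.5206 = 335.351, so reliability = 0.7521.
Error variance = 445.901 − 335.351 = 110.549; SEM = √110.549 = 10.514.

10.514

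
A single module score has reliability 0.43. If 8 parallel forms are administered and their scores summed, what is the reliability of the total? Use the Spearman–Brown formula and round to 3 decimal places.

ρ_k = kρ / (1 + (k−1)ρ) = 8·0.43 / (1 + 7·0.43) = 3.440 / 4.010 = 0.858.

0.858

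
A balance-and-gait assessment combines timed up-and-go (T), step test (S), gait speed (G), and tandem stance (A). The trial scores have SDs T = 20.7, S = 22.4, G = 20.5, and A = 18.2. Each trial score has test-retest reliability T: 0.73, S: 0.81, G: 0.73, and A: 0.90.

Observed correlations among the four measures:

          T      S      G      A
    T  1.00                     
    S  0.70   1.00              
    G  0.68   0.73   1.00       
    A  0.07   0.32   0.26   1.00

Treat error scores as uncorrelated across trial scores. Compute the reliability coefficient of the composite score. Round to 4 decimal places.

Var(T+S+G+A) = 20.7² + 22.4² + 20.5² + 18.2² + 2·[20.7·22.4·0.70 + 20.7·20.5·0.68 + 20.7·18.2·0.07 + 22.4·20.5·0.73 + 22.4·18.2·0.32 + 20.5·18.2·0.26] = 1681.74 + 2404.37 = 4086.11.
Because errors are independent across components, Cov(Tᵢ,Tⱼ) = Cov(Xᵢ,Xⱼ); the off-diagonal part of the true-score variance is the same as above.
True-score variance = [20.7²·0.73 + 22.4²·0.81 + 20.5²·0.73 + 18.2²·0.90] + 2404.37 = 1324.12 + 2404.37 = 3728.49.
Reliability = 3728.49 / 4086.11 = 0.9125.

0.9125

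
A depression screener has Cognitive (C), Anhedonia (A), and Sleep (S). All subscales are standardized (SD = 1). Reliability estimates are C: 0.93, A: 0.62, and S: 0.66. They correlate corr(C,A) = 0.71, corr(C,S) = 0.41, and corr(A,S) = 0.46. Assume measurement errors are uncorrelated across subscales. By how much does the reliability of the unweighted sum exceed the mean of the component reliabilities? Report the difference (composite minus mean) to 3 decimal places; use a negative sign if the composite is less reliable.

Var(sum) = 3 + 3.16 = 6.16; true-score variance = 2.21 + 3.16 = 5.37; composite reliability = 0.8718.
Mean component reliability = 0.7367.
Difference = 0.8718 − 0.7367 = 0.135.

0.135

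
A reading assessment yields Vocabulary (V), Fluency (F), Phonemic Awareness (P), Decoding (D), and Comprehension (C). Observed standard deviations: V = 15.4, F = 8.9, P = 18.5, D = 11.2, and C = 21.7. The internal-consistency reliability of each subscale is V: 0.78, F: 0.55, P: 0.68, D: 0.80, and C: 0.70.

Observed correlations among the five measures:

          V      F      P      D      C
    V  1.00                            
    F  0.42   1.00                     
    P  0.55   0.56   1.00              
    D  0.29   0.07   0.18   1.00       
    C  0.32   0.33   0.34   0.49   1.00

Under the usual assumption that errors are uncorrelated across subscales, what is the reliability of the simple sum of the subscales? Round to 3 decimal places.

Var(V+F+P+D+C) = 15.4² + 8.9² + 18.5² + 11.2² + 21.7² + 2·[15.4·8.9·0.42 + 15.4·18.5·0.55 + 15.4·11.2·0.29 + 15.4·21.7·0.32 + 8.9·18.5·0.56 + 8.9·11.2·0.07 + 8.9·21.7·0.33 + 18.5·11.2·0.18 + 18.5·21.7·0.34 + 11.2·21.7·0.49] = 1254.95 + 1654.02 = 2908.97.
With uncorrelated errors the cross-covariances are all true-score covariance, so they carry over unchanged; only the diagonal terms shrink to ρᵢσᵢ².
True-score variance = [15.4²·0.78 + 8.9²·0.55 + 18.5²·0.68 + 11.2²·0.80 + 21.7²·0.70] + 1654.02 = 891.255 + 1654.02 = 2545.28.
Reliability = 2545.28 / 2908.97 = 0.875.

0.875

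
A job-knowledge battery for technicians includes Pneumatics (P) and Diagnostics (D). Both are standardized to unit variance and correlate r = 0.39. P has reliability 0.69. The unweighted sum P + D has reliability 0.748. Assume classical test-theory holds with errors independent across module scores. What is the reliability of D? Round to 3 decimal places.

Var(P+D) = 2 + 2·0.39 = 2.780.
True-score variance = ρ_P + ρ_D + 2·0.39, so 0.748 = (0.69 + ρ_D + 0.78) / 2.780.
ρ_D = 0.748·2.780 − 0.69 − 0.78 = 0.609.

0.609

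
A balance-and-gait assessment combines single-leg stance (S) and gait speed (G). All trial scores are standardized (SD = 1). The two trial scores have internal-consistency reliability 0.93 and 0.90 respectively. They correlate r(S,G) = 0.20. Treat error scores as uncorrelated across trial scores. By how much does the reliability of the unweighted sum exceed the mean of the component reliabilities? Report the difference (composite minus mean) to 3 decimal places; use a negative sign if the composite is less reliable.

0.014

Var(sum) = 2 + 0.4 = 2.4; true-score variance = 1.83 + 0.4 = 2.23; composite reliability = 0.9292.
Mean component reliability = 0.9150.
Difference = 0.9292 − 0.9150 = 0.014.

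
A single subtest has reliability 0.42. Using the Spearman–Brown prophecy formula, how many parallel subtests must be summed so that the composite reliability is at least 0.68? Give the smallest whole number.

k ≥ ρ*(1−ρ₁)/(ρ₁(1−ρ*)) = 0.68·0.58 / (0.42·0.32) = 2.935.
Smallest integer k = 3.

3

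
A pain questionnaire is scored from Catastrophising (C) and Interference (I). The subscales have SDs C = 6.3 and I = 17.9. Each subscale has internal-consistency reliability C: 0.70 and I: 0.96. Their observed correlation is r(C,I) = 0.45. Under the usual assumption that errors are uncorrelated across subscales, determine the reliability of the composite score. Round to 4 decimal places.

Var(C+I) = 6.3² + 17.9² + 2·[6.3·17.9·0.45] = 360.1 + 101.493 = 461.593.
With uncorrelated errors the cross-covariances are all true-score covariance, so they carry over unchanged; only the diagonal terms shrink to ρᵢσᵢ².
True-score variance = [6.3²·0.70 + 17.9²·0.96] + 101.493 = 335.377 + 101.493 = 436.87.
Reliability = 436.87 / 461.593 = 0.9464.

0.9464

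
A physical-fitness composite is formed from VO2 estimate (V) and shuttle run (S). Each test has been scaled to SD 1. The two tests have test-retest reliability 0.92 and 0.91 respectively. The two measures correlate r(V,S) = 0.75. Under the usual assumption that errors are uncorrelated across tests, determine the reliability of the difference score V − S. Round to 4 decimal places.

Var(V−S) = 1 + 1 − 2·0.75 = 2 − 1.5 = 0.5.
With uncorrelated errors the cross-covariances are all true-score covariance, so they carry over unchanged; only the diagonal terms shrink to ρᵢσᵢ².
True-score variance = [0.92 + 0.91] − 1.5 = 1.83 − 1.5 = 0.33.
Reliability = 0.33 / 0.5 = 0.6600.

0.6600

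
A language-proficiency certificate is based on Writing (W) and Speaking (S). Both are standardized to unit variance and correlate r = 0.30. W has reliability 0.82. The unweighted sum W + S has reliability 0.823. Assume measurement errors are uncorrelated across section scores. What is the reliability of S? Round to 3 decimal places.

0.720

Var(W+S) = 2 + 2·0.30 = 2.600.
True-score variance = ρ_W + ρ_S + 2·0.30, so 0.823 = (0.82 + ρ_S + 0.60) / 2.600.
ρ_S = 0.823·2.600 − 0.82 − 0.60 = 0.720.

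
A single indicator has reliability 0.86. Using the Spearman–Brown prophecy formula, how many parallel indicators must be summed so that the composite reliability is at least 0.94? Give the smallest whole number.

3

k ≥ ρ*(1−ρ₁)/(ρ₁(1−ρ*)) = 0.94·0.14 / (0.86·0.06) = 2.550.
Smallest integer k = 3.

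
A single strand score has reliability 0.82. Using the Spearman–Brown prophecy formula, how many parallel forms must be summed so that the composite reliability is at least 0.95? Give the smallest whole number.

5

k ≥ ρ*(1−ρ₁)/(ρ₁(1−ρ*)) = 0.95·0.18 / (0.82·0.05) = 4.171.
Smallest integer k = 5.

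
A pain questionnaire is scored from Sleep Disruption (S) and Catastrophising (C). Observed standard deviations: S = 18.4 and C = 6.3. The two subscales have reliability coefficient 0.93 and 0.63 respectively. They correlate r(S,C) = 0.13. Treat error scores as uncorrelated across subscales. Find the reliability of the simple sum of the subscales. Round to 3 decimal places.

0.906

Var(S+C) = 18.4² + 6.3² + 2·[18.4·6.3·0.13] = 378.25 + 30.1392 = 408.389.
With uncorrelated errors the cross-covariances are all true-score covariance, so they carry over unchanged; only the diagonal terms shrink to ρᵢσᵢ².
True-score variance = [18.4²·0.93 + 6.3²·0.63] + 30.1392 = 339.865 + 30.1392 = 370.005.
Reliability = 370.005 / 408.389 = 0.906.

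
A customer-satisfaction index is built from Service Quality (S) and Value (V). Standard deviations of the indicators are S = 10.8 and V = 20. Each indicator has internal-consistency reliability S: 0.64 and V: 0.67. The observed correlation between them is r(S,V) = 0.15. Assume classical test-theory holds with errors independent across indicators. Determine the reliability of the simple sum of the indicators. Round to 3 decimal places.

0.701

Var(S+V) = 10.8² + 20² + 2·[10.8·20·0.15] = 516.64 + 64.8 = 581.44.
Under uncorrelated errors the observed covariances equal the true-score covariances, so only the own-variance terms attenuate.
True-score variance = [10.8²·0.64 + 20²·0.67] + 64.8 = 342.65 + 64.8 = 407.45.
Reliability = 407.45 / 581.44 = 0.701.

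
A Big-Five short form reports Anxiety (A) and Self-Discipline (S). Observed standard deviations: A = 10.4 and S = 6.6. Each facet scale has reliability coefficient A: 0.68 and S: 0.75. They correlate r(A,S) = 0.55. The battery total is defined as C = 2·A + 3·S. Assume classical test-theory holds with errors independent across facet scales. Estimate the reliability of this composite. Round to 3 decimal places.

Var(C) = 2²·10.4² + 3²·6.6² + 2·[6·10.4·6.6·0.55] = 824.68 + 453.024 = 1277.7.
Under uncorrelated errors the observed covariances equal the true-score covariances, so only the own-variance terms attenuate.
True-score variance = [2²·10.4²·0.68 + 3²·6.6²·0.75] + 453.024 = 588.225 + 453.024 = 1041.25.
Reliability = 1041.25 / 1277.7 = 0.815.

0.815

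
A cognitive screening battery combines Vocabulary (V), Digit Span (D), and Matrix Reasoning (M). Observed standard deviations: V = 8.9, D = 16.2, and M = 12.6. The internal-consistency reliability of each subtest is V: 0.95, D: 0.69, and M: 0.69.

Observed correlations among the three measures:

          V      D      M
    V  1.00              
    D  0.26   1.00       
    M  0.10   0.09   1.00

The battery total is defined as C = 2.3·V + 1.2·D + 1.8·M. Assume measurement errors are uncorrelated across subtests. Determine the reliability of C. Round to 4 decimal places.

Var(C) = 2.3²·8.9² + 1.2²·16.2² + 1.8²·12.6² + 2·[2.76·8.9·16.2·0.26 + 4.14·8.9·12.6·0.10 + 2.16·16.2·12.6·0.09] = 1311.32 + 379.141 = 1690.46.
With uncorrelated errors the cross-covariances are all true-score covariance, so they carry over unchanged; only the diagonal terms shrink to ρᵢσᵢ².
True-score variance = [2.3²·8.9²·0.95 + 1.2²·16.2²·0.69 + 1.8²·12.6²·0.69] + 379.141 = 1013.75 + 379.141 = 1392.9.
Reliability = 1392.9 / 1690.46 = 0.8240.

0.8240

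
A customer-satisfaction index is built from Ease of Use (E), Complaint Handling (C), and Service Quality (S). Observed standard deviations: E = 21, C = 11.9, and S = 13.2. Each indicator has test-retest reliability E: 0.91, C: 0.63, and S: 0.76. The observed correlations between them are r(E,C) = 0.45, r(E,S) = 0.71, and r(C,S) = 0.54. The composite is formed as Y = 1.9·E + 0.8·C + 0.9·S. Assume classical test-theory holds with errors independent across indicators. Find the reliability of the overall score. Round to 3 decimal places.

0.929

Var(Y) = 1.9²·21² + 0.8²·11.9² + 0.9²·13.2² + 2·[1.52·21·11.9·0.45 + 1.71·21·13.2·0.71 + 0.72·11.9·13.2·0.54] = 1823.77 + 1137.11 = 2960.88.
Because errors are independent across components, Cov(Tᵢ,Tⱼ) = Cov(Xᵢ,Xⱼ); the off-diagonal part of the true-score variance is the same as above.
True-score variance = [1.9²·21²·0.91 + 0.8²·11.9²·0.63 + 0.9²·13.2²·0.76] + 1137.11 = 1613.09 + 1137.11 = 2750.19.
Reliability = 2750.19 / 2960.88 = 0.929.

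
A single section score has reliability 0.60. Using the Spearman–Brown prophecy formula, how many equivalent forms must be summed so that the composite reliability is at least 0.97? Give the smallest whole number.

k ≥ ρ*(1−ρ₁)/(ρ₁(1−ρ*)) = 0.97·0.40 / (0.60·0.03) = 21.556.
Smallest integer k = 22.

22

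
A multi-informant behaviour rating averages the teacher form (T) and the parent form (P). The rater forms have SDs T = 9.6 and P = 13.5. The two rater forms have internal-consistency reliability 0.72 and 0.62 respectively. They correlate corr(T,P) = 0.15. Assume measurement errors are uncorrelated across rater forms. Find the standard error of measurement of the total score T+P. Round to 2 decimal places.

Var(total) = 274.41 + 38.88 = 313.29.
True-score variance = 179.35 + 38.88 = 218.23, so reliability = 0.6966.
Error variance = 313.29 − 218.23 = 95.0598; SEM = √95.0598 = 9.75.

9.75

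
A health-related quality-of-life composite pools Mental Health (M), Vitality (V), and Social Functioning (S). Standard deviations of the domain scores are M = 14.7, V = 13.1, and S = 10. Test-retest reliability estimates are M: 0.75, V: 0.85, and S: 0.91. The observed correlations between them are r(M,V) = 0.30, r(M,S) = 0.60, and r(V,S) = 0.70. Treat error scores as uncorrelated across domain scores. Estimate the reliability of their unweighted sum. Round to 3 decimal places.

0.908

Var(M+V+S) = 14.7² + 13.1² + 10² + 2·[14.7·13.1·0.30 + 14.7·10·0.60 + 13.1·10·0.70] = 487.7 + 475.342 = 963.042.
Because errors are independent across components, Cov(Tᵢ,Tⱼ) = Cov(Xᵢ,Xⱼ); the off-diagonal part of the true-score variance is the same as above.
True-score variance = [14.7²·0.75 + 13.1²·0.85 + 10²·0.91] + 475.342 = 398.936 + 475.342 = 874.278.
Reliability = 874.278 / 963.042 = 0.908.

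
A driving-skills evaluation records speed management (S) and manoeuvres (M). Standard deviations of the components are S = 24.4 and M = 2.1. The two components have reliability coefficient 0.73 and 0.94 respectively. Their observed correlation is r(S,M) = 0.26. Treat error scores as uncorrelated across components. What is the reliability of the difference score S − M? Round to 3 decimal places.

0.719

Var(S−M) = 24.4² + 2.1² − 2·24.4·2.1·0.26 = 599.77 − 26.6448 = 573.125.
With uncorrelated errors the cross-covariances are all true-score covariance, so they carry over unchanged; only the diagonal terms shrink to ρᵢσᵢ².
True-score variance = [24.4²·0.73 + 2.1²·0.94] − 26.6448 = 438.758 − 26.6448 = 412.113.
Reliability = 412.113 / 573.125 = 0.719.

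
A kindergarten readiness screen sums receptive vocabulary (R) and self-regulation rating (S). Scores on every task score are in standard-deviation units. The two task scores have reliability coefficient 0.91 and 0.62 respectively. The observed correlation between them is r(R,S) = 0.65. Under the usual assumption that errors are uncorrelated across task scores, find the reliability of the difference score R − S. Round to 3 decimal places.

Var(R−S) = 1 + 1 − 2·0.65 = 2 − 1.3 = 0.7.
Because errors are independent across components, Cov(Tᵢ,Tⱼ) = Cov(Xᵢ,Xⱼ); the off-diagonal part of the true-score variance is the same as above.
True-score variance = [0.91 + 0.62] − 1.3 = 1.53 − 1.3 = 0.23.
Reliability = 0.23 / 0.7 = 0.329.

0.329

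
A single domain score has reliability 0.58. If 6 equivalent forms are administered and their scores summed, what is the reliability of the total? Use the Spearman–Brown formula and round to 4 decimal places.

0.8923

ρ_k = kρ / (1 + (k−1)ρ) = 6·0.58 / (1 + 5·0.58) = 3.480 / 3.900 = 0.8923.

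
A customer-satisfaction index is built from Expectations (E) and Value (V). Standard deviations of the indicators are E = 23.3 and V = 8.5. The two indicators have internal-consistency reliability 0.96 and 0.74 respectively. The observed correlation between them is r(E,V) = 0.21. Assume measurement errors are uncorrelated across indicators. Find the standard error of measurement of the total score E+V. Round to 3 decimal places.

6.364

Var(total) = 615.14 + 83.181 = 698.321.
True-score variance = 574.639 + 83.181 = 657.82, so reliability = 0.9420.
Error variance = 698.321 − 657.82 = 40.5006; SEM = √40.5006 = 6.364.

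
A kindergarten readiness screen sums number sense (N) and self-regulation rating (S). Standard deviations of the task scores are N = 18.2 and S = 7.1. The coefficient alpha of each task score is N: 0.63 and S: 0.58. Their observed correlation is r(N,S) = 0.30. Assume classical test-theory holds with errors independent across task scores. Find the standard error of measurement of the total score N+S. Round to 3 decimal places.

Var(total) = 381.65 + 77.532 = 459.182.
True-score variance = 237.919 + 77.532 = 315.451, so reliability = 0.6870.
Error variance = 459.182 − 315.451 = 143.731; SEM = √143.731 = 11.989.

11.989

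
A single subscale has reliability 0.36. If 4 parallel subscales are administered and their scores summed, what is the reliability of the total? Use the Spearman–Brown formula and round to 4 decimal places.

0.6923

ρ_k = kρ / (1 + (k−1)ρ) = 4·0.36 / (1 + 3·0.36) = 1.440 / 2.080 = 0.6923.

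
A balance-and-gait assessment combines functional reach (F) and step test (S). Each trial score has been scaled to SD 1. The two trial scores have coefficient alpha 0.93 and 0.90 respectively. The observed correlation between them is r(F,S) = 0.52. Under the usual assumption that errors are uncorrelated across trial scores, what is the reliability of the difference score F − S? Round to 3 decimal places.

Var(F−S) = 1 + 1 − 2·0.52 = 2 − 1.04 = 0.96.
With uncorrelated errors the cross-covariances are all true-score covariance, so they carry over unchanged; only the diagonal terms shrink to ρᵢσᵢ².
True-score variance = [0.93 + 0.90] − 1.04 = 1.83 − 1.04 = 0.79.
Reliability = 0.79 / 0.96 = 0.823.

0.823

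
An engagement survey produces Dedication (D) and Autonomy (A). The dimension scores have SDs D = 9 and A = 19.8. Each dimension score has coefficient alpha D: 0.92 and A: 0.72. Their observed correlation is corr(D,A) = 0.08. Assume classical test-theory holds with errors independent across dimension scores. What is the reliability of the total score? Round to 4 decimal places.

Var(D+A) = 9² + 19.8² + 2·[9·19.8·0.08] = 473.04 + 28.512 = 501.552.
With uncorrelated errors the cross-covariances are all true-score covariance, so they carry over unchanged; only the diagonal terms shrink to ρᵢσᵢ².
True-score variance = [9²·0.92 + 19.8²·0.72] + 28.512 = 356.789 + 28.512 = 385.301.
Reliability = 385.301 / 501.552 = 0.7682.

0.7682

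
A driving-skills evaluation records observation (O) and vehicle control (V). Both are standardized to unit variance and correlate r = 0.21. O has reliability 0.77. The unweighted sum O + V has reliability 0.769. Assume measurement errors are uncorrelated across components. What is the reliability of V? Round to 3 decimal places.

0.671

Var(O+V) = 2 + 2·0.21 = 2.420.
True-score variance = ρ_O + ρ_V + 2·0.21, so 0.769 = (0.77 + ρ_V + 0.42) / 2.420.
ρ_V = 0.769·2.420 − 0.77 − 0.42 = 0.671.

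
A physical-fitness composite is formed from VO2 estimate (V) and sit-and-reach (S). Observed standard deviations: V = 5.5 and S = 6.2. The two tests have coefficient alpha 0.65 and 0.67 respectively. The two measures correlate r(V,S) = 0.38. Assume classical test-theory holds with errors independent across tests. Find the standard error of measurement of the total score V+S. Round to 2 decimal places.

4.82

Var(total) = 68.69 + 25.916 = 94.606.
True-score variance = 45.4173 + 25.916 = 71.3333, so reliability = 0.7540.
Error variance = 94.606 − 71.3333 = 23.2727; SEM = √23.2727 = 4.82.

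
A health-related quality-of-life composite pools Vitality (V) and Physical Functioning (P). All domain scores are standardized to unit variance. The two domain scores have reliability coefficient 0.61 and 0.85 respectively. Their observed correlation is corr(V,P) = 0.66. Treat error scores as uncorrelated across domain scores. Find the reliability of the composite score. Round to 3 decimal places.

0.837

Var(V+P) = 2 + 2·[0.66] = 2 + 1.32 = 3.32.
Because errors are independent across components, Cov(Tᵢ,Tⱼ) = Cov(Xᵢ,Xⱼ); the off-diagonal part of the true-score variance is the same as above.
True-score variance = [0.61 + 0.85] + 1.32 = 1.46 + 1.32 = 2.78.
Reliability = 2.78 / 3.32 = 0.837.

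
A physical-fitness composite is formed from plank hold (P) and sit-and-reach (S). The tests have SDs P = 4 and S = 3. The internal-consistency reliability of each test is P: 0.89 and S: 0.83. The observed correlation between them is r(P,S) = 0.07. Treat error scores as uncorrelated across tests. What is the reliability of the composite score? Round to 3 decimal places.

Var(P+S) = 4² + 3² + 2·[4·3·0.07] = 25 + 1.68 = 26.68.
Under uncorrelated errors the observed covariances equal the true-score covariances, so only the own-variance terms attenuate.
True-score variance = [4²·0.89 + 3²·0.83] + 1.68 = 21.71 + 1.68 = 23.39.
Reliability = 23.39 / 26.68 = 0.877.

0.877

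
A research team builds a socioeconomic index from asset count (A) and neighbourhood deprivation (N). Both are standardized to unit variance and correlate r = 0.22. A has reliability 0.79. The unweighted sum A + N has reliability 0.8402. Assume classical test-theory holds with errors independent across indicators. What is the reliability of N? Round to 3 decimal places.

0.820

Var(A+N) = 2 + 2·0.22 = 2.440.
True-score variance = ρ_A + ρ_N + 2·0.22, so 0.8402 = (0.79 + ρ_N + 0.44) / 2.440.
ρ_N = 0.8402·2.440 − 0.79 − 0.44 = 0.820.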